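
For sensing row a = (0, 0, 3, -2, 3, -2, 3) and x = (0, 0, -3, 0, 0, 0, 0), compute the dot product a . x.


Non-zero terms: ['3*-3']
Products: [-9]
y = sum = -9.

-9


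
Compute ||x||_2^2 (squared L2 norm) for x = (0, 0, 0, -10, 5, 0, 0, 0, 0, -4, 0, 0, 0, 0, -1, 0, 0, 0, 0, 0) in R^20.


Non-zero entries: [(3, -10), (4, 5), (9, -4), (14, -1)]
Squares: [100, 25, 16, 1]
||x||_2^2 = sum = 142.

142


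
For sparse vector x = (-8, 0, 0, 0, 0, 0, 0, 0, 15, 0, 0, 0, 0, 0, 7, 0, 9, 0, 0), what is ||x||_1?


Non-zero entries: [(0, -8), (8, 15), (14, 7), (16, 9)]
Absolute values: [8, 15, 7, 9]
||x||_1 = sum = 39.

39


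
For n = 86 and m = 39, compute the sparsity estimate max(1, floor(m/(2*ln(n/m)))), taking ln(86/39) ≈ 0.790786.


n/m = 86/39.
ln(n/m) ≈ 0.790786.
2*ln(n/m) ≈ 1.581572.
m/(2*ln(n/m)) ≈ 39/1.581572 ≈ 24.659.
floor = 24.
k_max = max(1, 24) = 24.

24


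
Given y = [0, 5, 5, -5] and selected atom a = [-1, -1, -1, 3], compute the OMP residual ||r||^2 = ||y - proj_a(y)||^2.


a^T a = 12.
a^T y = -25.
coeff = -25/12 = -25/12.
||r||^2 = 275/12.

275/12


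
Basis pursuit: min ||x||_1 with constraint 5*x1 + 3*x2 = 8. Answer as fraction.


Axis intercepts:
  x1 = 8/5, x2 = 0: L1 = 8/5
  x1 = 0, x2 = 8/3: L1 = 8/3
x* = (8/5, 0)
||x*||_1 = 8/5.

8/5


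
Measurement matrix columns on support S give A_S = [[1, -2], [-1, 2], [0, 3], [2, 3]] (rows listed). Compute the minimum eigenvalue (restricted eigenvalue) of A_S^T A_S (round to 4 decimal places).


A_S^T A_S = [[6, 2], [2, 26]].
trace = 32.
det = 152.
disc = trace^2 - 4*det = 1024 - 4*152 = 416.
sqrt(416) ≈ 20.396078.
lam_min = (32 - sqrt(416))/2 ≈ (32 - 20.396078)/2 = 5.801961 ≈ 5.8020.

5.8020


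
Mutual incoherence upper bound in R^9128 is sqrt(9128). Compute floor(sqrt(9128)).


95^2 = 9025 <= 9128 < 9216 = 96^2, so 95 <= sqrt(9128) < 96.
floor(sqrt(9128)) = 95.

95


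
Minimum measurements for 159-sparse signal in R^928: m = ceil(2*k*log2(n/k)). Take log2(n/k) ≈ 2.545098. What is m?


log2(n/k) = log2(928/159) ≈ 2.545098.
2*k*log2(n/k) ≈ 2*159*2.545098 = 809.341164.
m = ceil(809.341164) = 810.

810


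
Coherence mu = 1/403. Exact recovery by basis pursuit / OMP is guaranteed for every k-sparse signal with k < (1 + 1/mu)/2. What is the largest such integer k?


1/mu = 403.
1 + 1/mu = 404.
(1 + 1/mu)/2 = 202 is an integer and the inequality is strict, so k_max = 202 - 1 = 201.

201


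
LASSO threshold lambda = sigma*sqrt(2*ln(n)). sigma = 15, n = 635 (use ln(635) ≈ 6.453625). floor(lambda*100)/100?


ln(635) ≈ 6.453625.
2*ln(n) ≈ 12.90725.
sqrt(2*ln(n)) ≈ sqrt(12.90725) ≈ 3.592666.
lambda ≈ 15*3.592666 = 53.88999.
floor(lambda*100)/100 = 53.88.

53.88


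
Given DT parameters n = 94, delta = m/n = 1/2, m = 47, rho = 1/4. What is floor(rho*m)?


m = 1/2*94 = 47.
rho = 1/4.
rho*m = 1/4*47 = 11.75.
k = floor(11.75) = 11.

11


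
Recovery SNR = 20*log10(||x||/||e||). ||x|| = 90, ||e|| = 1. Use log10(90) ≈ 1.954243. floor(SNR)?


||x||/||e|| = 90/1 = 90.
log10(90) ≈ 1.954243.
20*log10(||x||/||e||) ≈ 20*1.954243 = 39.08486.
floor(39.08486) = 39.

39


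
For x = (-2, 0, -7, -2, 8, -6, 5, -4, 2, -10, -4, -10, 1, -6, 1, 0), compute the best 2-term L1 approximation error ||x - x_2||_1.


Sorted |x_i| descending: [10, 10, 8, 7, 6, 6, 5, 4, 4, 2, 2, 2, 1, 1, 0, 0]
Keep top 2: [10, 10]
Tail entries: [8, 7, 6, 6, 5, 4, 4, 2, 2, 2, 1, 1, 0, 0]
L1 error = sum of tail = 48.

48


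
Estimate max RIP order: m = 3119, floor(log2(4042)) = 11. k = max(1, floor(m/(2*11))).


floor(log2(4042)) = 11.
2*11 = 22.
m/(2*floor(log2(n))) = 3119/22 ≈ 141.7727.
floor = 141.
k = max(1, 141) = 141.

141


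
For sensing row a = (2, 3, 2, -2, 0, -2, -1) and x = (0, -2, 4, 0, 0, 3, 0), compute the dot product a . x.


Non-zero terms: ['3*-2', '2*4', '-2*3']
Products: [-6, 8, -6]
y = sum = -4.

-4


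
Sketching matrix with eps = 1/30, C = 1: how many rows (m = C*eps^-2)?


1/eps = 30.
(1/eps)^2 = 900.
m = 1*900 = 900.

900


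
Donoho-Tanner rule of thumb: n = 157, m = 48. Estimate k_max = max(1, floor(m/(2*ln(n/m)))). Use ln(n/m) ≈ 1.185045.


n/m = 157/48.
ln(n/m) ≈ 1.185045.
2*ln(n/m) ≈ 2.37009.
m/(2*ln(n/m)) ≈ 48/2.37009 ≈ 20.2524.
floor = 20.
k_max = max(1, 20) = 20.

20


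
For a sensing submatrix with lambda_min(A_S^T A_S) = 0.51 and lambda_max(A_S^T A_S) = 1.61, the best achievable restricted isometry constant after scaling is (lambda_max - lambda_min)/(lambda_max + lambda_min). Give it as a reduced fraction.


lambda_max - lambda_min = 1.61 - 0.51 = 1.10.
lambda_max + lambda_min = 1.61 + 0.51 = 2.12.
delta = 1.10/2.12 = 110/212 = 55/106.

55/106


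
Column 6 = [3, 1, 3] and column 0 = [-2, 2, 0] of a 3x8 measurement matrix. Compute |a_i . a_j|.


Inner product: 3*-2 + 1*2 + 3*0
Products: [-6, 2, 0]
Sum = -4.
|dot| = 4.

4


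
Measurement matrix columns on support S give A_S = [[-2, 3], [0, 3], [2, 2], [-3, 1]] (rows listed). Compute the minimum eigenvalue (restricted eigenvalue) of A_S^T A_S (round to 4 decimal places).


A_S^T A_S = [[17, -5], [-5, 23]].
trace = 40.
det = 366.
disc = trace^2 - 4*det = 1600 - 4*366 = 136.
sqrt(136) ≈ 11.661904.
lam_min = (40 - sqrt(136))/2 ≈ (40 - 11.661904)/2 = 14.169048 ≈ 14.1690.

14.1690


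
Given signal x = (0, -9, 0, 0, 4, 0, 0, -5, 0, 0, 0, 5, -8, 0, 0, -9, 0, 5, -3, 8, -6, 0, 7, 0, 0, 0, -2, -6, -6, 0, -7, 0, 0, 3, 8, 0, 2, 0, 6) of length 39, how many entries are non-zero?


Non-zero positions: [1, 4, 7, 11, 12, 15, 17, 18, 19, 20, 22, 26, 27, 28, 30, 33, 34, 36, 38].
Sparsity = 19.

19


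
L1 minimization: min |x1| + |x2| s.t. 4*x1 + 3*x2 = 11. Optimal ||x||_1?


Axis intercepts:
  x1 = 11/4, x2 = 0: L1 = 11/4
  x1 = 0, x2 = 11/3: L1 = 11/3
x* = (11/4, 0)
||x*||_1 = 11/4.

11/4


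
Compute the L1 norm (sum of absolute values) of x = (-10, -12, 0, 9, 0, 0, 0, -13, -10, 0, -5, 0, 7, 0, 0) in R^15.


Non-zero entries: [(0, -10), (1, -12), (3, 9), (7, -13), (8, -10), (10, -5), (12, 7)]
Absolute values: [10, 12, 9, 13, 10, 5, 7]
||x||_1 = sum = 66.

66


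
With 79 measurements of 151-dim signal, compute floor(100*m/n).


100*m/n = 100*79/151 ≈ 52.3179.
floor = 52.

52


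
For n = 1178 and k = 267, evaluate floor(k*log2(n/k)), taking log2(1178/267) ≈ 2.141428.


log2(n/k) = log2(1178/267) ≈ 2.141428.
k*log2(n/k) ≈ 267*2.141428 = 571.761276.
floor(571.761276) = 571.

571


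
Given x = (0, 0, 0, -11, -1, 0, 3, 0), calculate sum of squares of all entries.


Non-zero entries: [(3, -11), (4, -1), (6, 3)]
Squares: [121, 1, 9]
||x||_2^2 = sum = 131.

131


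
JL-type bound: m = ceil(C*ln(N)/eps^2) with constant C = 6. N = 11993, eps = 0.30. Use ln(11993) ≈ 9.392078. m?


ln(11993) ≈ 9.392078.
eps^2 = 0.30^2 = 0.09.
C*ln(N)/eps^2 ≈ 6*9.392078/0.09 ≈ 626.1385.
m = ceil(626.1385) = 627.

627


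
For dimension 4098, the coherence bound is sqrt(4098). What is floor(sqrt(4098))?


64^2 = 4096 <= 4098 < 4225 = 65^2, so 64 <= sqrt(4098) < 65.
floor(sqrt(4098)) = 64.

64


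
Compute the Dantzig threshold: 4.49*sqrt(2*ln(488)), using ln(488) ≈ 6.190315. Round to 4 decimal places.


ln(488) ≈ 6.190315.
2*ln(n) ≈ 12.38063.
sqrt(2*ln(n)) ≈ sqrt(12.38063) ≈ 3.518612.
threshold ≈ 4.49*3.518612 = 15.79856788 ≈ 15.7986.

15.7986


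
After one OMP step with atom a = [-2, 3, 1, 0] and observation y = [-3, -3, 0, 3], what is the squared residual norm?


a^T a = 14.
a^T y = -3.
coeff = -3/14 = -3/14.
||r||^2 = 369/14.

369/14


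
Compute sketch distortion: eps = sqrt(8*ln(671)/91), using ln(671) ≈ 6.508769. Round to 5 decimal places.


ln(671) ≈ 6.508769.
8*ln(N)/m ≈ 8*6.508769/91 ≈ 0.57219947.
eps = sqrt(0.57219947) ≈ 0.7564387 ≈ 0.75644.

0.75644


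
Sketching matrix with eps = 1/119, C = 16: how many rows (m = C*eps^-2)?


1/eps = 119.
(1/eps)^2 = 14161.
m = 16*14161 = 226576.

226576


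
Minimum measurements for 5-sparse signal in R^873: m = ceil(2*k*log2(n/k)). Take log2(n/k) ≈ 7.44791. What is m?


log2(n/k) = log2(873/5) ≈ 7.44791.
2*k*log2(n/k) ≈ 2*5*7.44791 = 74.4791.
m = ceil(74.4791) = 75.

75


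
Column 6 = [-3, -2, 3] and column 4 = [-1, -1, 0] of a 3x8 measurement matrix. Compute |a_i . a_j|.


Inner product: -3*-1 + -2*-1 + 3*0
Products: [3, 2, 0]
Sum = 5.
|dot| = 5.

5


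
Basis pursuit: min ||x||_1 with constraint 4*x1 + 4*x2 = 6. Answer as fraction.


Axis intercepts:
  x1 = 3/2, x2 = 0: L1 = 3/2
  x1 = 0, x2 = 3/2: L1 = 3/2
x* = (3/2, 0)
||x*||_1 = 3/2.

3/2


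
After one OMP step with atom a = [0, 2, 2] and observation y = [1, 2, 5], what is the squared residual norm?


a^T a = 8.
a^T y = 14.
coeff = 14/8 = 7/4.
||r||^2 = 11/2.

11/2


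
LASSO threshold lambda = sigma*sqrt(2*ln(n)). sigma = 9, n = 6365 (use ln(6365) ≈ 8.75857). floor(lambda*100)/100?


ln(6365) ≈ 8.75857.
2*ln(n) ≈ 17.51714.
sqrt(2*ln(n)) ≈ sqrt(17.51714) ≈ 4.185348.
lambda ≈ 9*4.185348 = 37.668132.
floor(lambda*100)/100 = 37.66.

37.66


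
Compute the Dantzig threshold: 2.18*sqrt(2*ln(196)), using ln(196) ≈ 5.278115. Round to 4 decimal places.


ln(196) ≈ 5.278115.
2*ln(n) ≈ 10.55623.
sqrt(2*ln(n)) ≈ sqrt(10.55623) ≈ 3.249035.
threshold ≈ 2.18*3.249035 = 7.0828963 ≈ 7.0829.

7.0829


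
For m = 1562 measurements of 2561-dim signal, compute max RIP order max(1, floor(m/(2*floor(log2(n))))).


floor(log2(2561)) = 11.
2*11 = 22.
m/(2*floor(log2(n))) = 1562/22 ≈ 71.0.
floor = 71.
k = max(1, 71) = 71.

71


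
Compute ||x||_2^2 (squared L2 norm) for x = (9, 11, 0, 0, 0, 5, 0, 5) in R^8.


Non-zero entries: [(0, 9), (1, 11), (5, 5), (7, 5)]
Squares: [81, 121, 25, 25]
||x||_2^2 = sum = 252.

252


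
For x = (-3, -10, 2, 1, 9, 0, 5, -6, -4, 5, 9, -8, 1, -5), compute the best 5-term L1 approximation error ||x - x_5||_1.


Sorted |x_i| descending: [10, 9, 9, 8, 6, 5, 5, 5, 4, 3, 2, 1, 1, 0]
Keep top 5: [10, 9, 9, 8, 6]
Tail entries: [5, 5, 5, 4, 3, 2, 1, 1, 0]
L1 error = sum of tail = 26.

26


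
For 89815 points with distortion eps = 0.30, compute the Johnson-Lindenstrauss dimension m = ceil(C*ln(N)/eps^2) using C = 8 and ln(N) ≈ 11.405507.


ln(89815) ≈ 11.405507.
eps^2 = 0.30^2 = 0.09.
C*ln(N)/eps^2 ≈ 8*11.405507/0.09 ≈ 1013.8228.
m = ceil(1013.8228) = 1014.

1014


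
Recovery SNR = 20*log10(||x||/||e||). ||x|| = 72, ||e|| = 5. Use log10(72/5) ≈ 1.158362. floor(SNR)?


||x||/||e|| = 72/5.
log10(72/5) ≈ 1.158362.
20*log10(||x||/||e||) ≈ 20*1.158362 = 23.16724.
floor(23.16724) = 23.

23


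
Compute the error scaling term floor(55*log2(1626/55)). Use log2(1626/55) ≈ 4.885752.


log2(n/k) = log2(1626/55) ≈ 4.885752.
k*log2(n/k) ≈ 55*4.885752 = 268.71636.
floor(268.71636) = 268.

268


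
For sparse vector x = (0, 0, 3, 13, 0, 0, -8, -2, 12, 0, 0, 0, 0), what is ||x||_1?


Non-zero entries: [(2, 3), (3, 13), (6, -8), (7, -2), (8, 12)]
Absolute values: [3, 13, 8, 2, 12]
||x||_1 = sum = 38.

38


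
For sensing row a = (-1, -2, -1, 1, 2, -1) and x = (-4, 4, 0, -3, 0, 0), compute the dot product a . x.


Non-zero terms: ['-1*-4', '-2*4', '1*-3']
Products: [4, -8, -3]
y = sum = -7.

-7


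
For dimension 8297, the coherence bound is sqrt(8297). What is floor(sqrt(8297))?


91^2 = 8281 <= 8297 < 8464 = 92^2, so 91 <= sqrt(8297) < 92.
floor(sqrt(8297)) = 91.

91


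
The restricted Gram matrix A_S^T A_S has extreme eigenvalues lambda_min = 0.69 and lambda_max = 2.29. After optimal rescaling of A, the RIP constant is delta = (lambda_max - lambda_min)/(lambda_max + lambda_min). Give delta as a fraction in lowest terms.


lambda_max - lambda_min = 2.29 - 0.69 = 1.60.
lambda_max + lambda_min = 2.29 + 0.69 = 2.98.
delta = 1.60/2.98 = 160/298 = 80/149.

80/149


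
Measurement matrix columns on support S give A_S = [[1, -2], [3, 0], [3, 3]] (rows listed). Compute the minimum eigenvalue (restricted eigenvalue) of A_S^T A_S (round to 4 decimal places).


A_S^T A_S = [[19, 7], [7, 13]].
trace = 32.
det = 198.
disc = trace^2 - 4*det = 1024 - 4*198 = 232.
sqrt(232) ≈ 15.231546.
lam_min = (32 - sqrt(232))/2 ≈ (32 - 15.231546)/2 = 8.384227 ≈ 8.3842.

8.3842


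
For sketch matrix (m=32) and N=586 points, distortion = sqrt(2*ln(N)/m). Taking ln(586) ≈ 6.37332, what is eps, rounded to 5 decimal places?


ln(586) ≈ 6.37332.
2*ln(N)/m ≈ 2*6.37332/32 ≈ 0.3983325.
eps = sqrt(0.3983325) ≈ 0.6311359 ≈ 0.63114.

0.63114


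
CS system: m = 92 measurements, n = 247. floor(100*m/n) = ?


100*m/n = 100*92/247 ≈ 37.247.
floor = 37.

37


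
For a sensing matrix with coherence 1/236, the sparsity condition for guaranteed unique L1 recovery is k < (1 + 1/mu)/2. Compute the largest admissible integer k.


1/mu = 236.
1 + 1/mu = 237.
(1 + 1/mu)/2 = 118.5 is not an integer, so k_max = floor(118.5) = 118.

118


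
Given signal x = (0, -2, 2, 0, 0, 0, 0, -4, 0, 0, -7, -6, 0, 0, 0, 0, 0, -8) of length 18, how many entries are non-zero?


Non-zero positions: [1, 2, 7, 10, 11, 17].
Sparsity = 6.

6


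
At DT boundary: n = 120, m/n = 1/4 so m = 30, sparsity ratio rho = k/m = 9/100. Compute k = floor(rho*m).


m = 1/4*120 = 30.
rho = 9/100.
rho*m = 9/100*30 = 2.7.
k = floor(2.7) = 2.

2


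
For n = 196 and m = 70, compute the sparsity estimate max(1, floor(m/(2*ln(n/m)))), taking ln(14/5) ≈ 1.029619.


n/m = 196/70 = 14/5.
ln(n/m) ≈ 1.029619.
2*ln(n/m) ≈ 2.059238.
m/(2*ln(n/m)) ≈ 70/2.059238 ≈ 33.9932.
floor = 33.
k_max = max(1, 33) = 33.

33


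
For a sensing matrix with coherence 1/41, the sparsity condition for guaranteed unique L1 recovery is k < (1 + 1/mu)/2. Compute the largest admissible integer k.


1/mu = 41.
1 + 1/mu = 42.
(1 + 1/mu)/2 = 21 is an integer and the inequality is strict, so k_max = 21 - 1 = 20.

20


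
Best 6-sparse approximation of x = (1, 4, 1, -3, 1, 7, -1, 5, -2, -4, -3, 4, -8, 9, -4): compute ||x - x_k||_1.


Sorted |x_i| descending: [9, 8, 7, 5, 4, 4, 4, 4, 3, 3, 2, 1, 1, 1, 1]
Keep top 6: [9, 8, 7, 5, 4, 4]
Tail entries: [4, 4, 3, 3, 2, 1, 1, 1, 1]
L1 error = sum of tail = 20.

20


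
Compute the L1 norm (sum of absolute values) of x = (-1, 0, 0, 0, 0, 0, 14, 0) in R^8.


Non-zero entries: [(0, -1), (6, 14)]
Absolute values: [1, 14]
||x||_1 = sum = 15.

15


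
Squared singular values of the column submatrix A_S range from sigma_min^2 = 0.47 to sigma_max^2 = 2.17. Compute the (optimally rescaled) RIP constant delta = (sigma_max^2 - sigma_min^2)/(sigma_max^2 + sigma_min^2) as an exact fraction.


lambda_max - lambda_min = 2.17 - 0.47 = 1.70.
lambda_max + lambda_min = 2.17 + 0.47 = 2.64.
delta = 1.70/2.64 = 170/264 = 85/132.

85/132


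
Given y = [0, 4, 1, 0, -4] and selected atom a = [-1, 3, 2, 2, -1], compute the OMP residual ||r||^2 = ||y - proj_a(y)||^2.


a^T a = 19.
a^T y = 18.
coeff = 18/19 = 18/19.
||r||^2 = 303/19.

303/19


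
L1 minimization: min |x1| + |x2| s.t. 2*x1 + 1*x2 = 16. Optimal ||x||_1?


Axis intercepts:
  x1 = 8, x2 = 0: L1 = 8
  x1 = 0, x2 = 16: L1 = 16
x* = (8, 0)
||x*||_1 = 8.

8


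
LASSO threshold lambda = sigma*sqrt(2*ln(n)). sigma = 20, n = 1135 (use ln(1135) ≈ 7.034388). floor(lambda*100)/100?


ln(1135) ≈ 7.034388.
2*ln(n) ≈ 14.068776.
sqrt(2*ln(n)) ≈ sqrt(14.068776) ≈ 3.750837.
lambda ≈ 20*3.750837 = 75.01674.
floor(lambda*100)/100 = 75.01.

75.01


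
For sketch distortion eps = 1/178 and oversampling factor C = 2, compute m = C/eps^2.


1/eps = 178.
(1/eps)^2 = 31684.
m = 2*31684 = 63368.

63368


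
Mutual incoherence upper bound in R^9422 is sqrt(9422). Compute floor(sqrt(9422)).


97^2 = 9409 <= 9422 < 9604 = 98^2, so 97 <= sqrt(9422) < 98.
floor(sqrt(9422)) = 97.

97


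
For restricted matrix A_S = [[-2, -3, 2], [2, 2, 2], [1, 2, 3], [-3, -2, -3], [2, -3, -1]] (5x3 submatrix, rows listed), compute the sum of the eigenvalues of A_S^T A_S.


Sum of eigenvalues of A_S^T A_S = trace(A_S^T A_S) = sum of squared column norms of A_S.
A_S^T A_S diagonal: [22, 30, 27].
trace = 22 + 30 + 27 = 79.

79


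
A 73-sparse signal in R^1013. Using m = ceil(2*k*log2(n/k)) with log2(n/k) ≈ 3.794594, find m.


log2(n/k) = log2(1013/73) ≈ 3.794594.
2*k*log2(n/k) ≈ 2*73*3.794594 = 554.010724.
m = ceil(554.010724) = 555.

555


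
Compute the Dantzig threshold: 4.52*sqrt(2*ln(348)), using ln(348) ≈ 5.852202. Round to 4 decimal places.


ln(348) ≈ 5.852202.
2*ln(n) ≈ 11.704404.
sqrt(2*ln(n)) ≈ sqrt(11.704404) ≈ 3.42117.
threshold ≈ 4.52*3.42117 = 15.4636884 ≈ 15.4637.

15.4637


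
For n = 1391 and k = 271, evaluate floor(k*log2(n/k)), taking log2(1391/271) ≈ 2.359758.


log2(n/k) = log2(1391/271) ≈ 2.359758.
k*log2(n/k) ≈ 271*2.359758 = 639.494418.
floor(639.494418) = 639.

639


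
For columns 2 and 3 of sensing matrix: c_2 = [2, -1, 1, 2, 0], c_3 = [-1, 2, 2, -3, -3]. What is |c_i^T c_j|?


Inner product: 2*-1 + -1*2 + 1*2 + 2*-3 + 0*-3
Products: [-2, -2, 2, -6, 0]
Sum = -8.
|dot| = 8.

8


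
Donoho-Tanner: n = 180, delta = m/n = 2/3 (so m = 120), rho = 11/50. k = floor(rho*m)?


m = 2/3*180 = 120.
rho = 11/50.
rho*m = 11/50*120 = 26.4.
k = floor(26.4) = 26.

26


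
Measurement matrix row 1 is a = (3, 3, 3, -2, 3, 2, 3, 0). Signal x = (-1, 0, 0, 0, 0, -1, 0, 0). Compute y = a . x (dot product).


Non-zero terms: ['3*-1', '2*-1']
Products: [-3, -2]
y = sum = -5.

-5


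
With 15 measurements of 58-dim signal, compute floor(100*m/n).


100*m/n = 100*15/58 ≈ 25.8621.
floor = 25.

25


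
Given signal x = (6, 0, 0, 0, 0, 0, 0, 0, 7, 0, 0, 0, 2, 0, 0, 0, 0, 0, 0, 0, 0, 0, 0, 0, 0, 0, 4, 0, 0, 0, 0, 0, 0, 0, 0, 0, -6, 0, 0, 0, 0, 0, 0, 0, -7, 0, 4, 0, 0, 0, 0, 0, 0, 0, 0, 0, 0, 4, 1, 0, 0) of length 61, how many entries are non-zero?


Non-zero positions: [0, 8, 12, 26, 36, 44, 46, 57, 58].
Sparsity = 9.

9


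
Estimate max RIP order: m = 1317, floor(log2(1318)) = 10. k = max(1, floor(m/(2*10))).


floor(log2(1318)) = 10.
2*10 = 20.
m/(2*floor(log2(n))) = 1317/20 ≈ 65.85.
floor = 65.
k = max(1, 65) = 65.

65


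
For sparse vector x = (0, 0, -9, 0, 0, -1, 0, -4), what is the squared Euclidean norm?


Non-zero entries: [(2, -9), (5, -1), (7, -4)]
Squares: [81, 1, 16]
||x||_2^2 = sum = 98.

98


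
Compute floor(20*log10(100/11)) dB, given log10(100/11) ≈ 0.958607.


||x||/||e|| = 100/11.
log10(100/11) ≈ 0.958607.
20*log10(||x||/||e||) ≈ 20*0.958607 = 19.17214.
floor(19.17214) = 19.

19


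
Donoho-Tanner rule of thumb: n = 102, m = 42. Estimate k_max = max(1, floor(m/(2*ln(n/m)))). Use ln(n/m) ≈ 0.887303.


n/m = 102/42 = 17/7.
ln(n/m) ≈ 0.887303.
2*ln(n/m) ≈ 1.774606.
m/(2*ln(n/m)) ≈ 42/1.774606 ≈ 23.6672.
floor = 23.
k_max = max(1, 23) = 23.

23


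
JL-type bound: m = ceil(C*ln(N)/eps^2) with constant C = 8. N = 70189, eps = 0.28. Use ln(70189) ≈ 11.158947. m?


ln(70189) ≈ 11.158947.
eps^2 = 0.28^2 = 0.0784.
C*ln(N)/eps^2 ≈ 8*11.158947/0.0784 ≈ 1138.6681.
m = ceil(1138.6681) = 1139.

1139


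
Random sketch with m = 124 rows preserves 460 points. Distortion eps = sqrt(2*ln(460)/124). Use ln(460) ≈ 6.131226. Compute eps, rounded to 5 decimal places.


ln(460) ≈ 6.131226.
2*ln(N)/m ≈ 2*6.131226/124 ≈ 0.09889074.
eps = sqrt(0.09889074) ≈ 0.314469 ≈ 0.31447.

0.31447


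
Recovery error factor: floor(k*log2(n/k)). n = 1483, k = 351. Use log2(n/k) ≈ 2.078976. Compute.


log2(n/k) = log2(1483/351) ≈ 2.078976.
k*log2(n/k) ≈ 351*2.078976 = 729.720576.
floor(729.720576) = 729.

729


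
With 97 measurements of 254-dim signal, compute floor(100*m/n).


100*m/n = 100*97/254 ≈ 38.189.
floor = 38.

38


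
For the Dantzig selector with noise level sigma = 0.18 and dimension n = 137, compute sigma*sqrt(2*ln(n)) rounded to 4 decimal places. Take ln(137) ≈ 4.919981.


ln(137) ≈ 4.919981.
2*ln(n) ≈ 9.839962.
sqrt(2*ln(n)) ≈ sqrt(9.839962) ≈ 3.136871.
threshold ≈ 0.18*3.136871 = 0.56463678 ≈ 0.5646.

0.5646


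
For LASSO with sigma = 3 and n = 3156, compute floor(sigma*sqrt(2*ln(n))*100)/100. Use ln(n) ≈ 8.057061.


ln(3156) ≈ 8.057061.
2*ln(n) ≈ 16.114122.
sqrt(2*ln(n)) ≈ sqrt(16.114122) ≈ 4.01424.
lambda ≈ 3*4.01424 = 12.04272.
floor(lambda*100)/100 = 12.04.

12.04


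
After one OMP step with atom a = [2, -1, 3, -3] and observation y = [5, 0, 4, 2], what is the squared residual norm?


a^T a = 23.
a^T y = 16.
coeff = 16/23 = 16/23.
||r||^2 = 779/23.

779/23


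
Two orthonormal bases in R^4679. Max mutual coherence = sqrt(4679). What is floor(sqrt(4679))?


68^2 = 4624 <= 4679 < 4761 = 69^2, so 68 <= sqrt(4679) < 69.
floor(sqrt(4679)) = 68.

68


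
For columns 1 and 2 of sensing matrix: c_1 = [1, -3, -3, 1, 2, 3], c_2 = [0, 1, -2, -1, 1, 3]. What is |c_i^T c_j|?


Inner product: 1*0 + -3*1 + -3*-2 + 1*-1 + 2*1 + 3*3
Products: [0, -3, 6, -1, 2, 9]
Sum = 13.
|dot| = 13.

13


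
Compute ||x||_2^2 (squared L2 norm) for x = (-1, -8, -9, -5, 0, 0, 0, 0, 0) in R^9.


Non-zero entries: [(0, -1), (1, -8), (2, -9), (3, -5)]
Squares: [1, 64, 81, 25]
||x||_2^2 = sum = 171.

171


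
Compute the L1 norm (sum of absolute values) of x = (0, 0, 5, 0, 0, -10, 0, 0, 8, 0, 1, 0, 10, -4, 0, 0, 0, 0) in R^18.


Non-zero entries: [(2, 5), (5, -10), (8, 8), (10, 1), (12, 10), (13, -4)]
Absolute values: [5, 10, 8, 1, 10, 4]
||x||_1 = sum = 38.

38


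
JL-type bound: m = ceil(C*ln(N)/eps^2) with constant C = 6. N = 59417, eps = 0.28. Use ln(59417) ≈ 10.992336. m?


ln(59417) ≈ 10.992336.
eps^2 = 0.28^2 = 0.0784.
C*ln(N)/eps^2 ≈ 6*10.992336/0.0784 ≈ 841.2502.
m = ceil(841.2502) = 842.

842


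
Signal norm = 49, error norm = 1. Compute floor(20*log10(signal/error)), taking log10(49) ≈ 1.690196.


||x||/||e|| = 49/1 = 49.
log10(49) ≈ 1.690196.
20*log10(||x||/||e||) ≈ 20*1.690196 = 33.80392.
floor(33.80392) = 33.

33


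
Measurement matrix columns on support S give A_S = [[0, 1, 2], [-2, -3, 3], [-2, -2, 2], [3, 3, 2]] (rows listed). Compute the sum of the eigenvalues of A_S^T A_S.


Sum of eigenvalues of A_S^T A_S = trace(A_S^T A_S) = sum of squared column norms of A_S.
A_S^T A_S diagonal: [17, 23, 21].
trace = 17 + 23 + 21 = 61.

61


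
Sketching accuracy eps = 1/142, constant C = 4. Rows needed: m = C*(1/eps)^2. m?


1/eps = 142.
(1/eps)^2 = 20164.
m = 4*20164 = 80656.

80656


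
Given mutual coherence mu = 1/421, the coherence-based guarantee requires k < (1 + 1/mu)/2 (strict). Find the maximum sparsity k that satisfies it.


1/mu = 421.
1 + 1/mu = 422.
(1 + 1/mu)/2 = 211 is an integer and the inequality is strict, so k_max = 211 - 1 = 210.

210


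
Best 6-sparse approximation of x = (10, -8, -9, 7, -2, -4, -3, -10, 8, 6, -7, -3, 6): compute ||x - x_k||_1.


Sorted |x_i| descending: [10, 10, 9, 8, 8, 7, 7, 6, 6, 4, 3, 3, 2]
Keep top 6: [10, 10, 9, 8, 8, 7]
Tail entries: [7, 6, 6, 4, 3, 3, 2]
L1 error = sum of tail = 31.

31


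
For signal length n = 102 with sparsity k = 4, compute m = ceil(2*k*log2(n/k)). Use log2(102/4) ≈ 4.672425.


log2(n/k) = log2(102/4) ≈ 4.672425.
2*k*log2(n/k) ≈ 2*4*4.672425 = 37.3794.
m = ceil(37.3794) = 38.

38


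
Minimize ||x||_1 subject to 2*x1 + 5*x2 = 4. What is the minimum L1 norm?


Axis intercepts:
  x1 = 2, x2 = 0: L1 = 2
  x1 = 0, x2 = 4/5: L1 = 4/5
x* = (0, 4/5)
||x*||_1 = 4/5.

4/5


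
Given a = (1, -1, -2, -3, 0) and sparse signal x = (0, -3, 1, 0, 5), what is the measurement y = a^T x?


Non-zero terms: ['-1*-3', '-2*1', '0*5']
Products: [3, -2, 0]
y = sum = 1.

1


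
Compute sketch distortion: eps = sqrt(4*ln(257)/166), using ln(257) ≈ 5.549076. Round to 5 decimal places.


ln(257) ≈ 5.549076.
4*ln(N)/m ≈ 4*5.549076/166 ≈ 0.13371267.
eps = sqrt(0.13371267) ≈ 0.3656674 ≈ 0.36567.

0.36567


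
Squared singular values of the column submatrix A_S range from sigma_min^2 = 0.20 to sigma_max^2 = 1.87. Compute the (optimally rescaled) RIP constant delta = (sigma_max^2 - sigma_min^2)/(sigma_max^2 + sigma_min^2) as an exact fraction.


lambda_max - lambda_min = 1.87 - 0.20 = 1.67.
lambda_max + lambda_min = 1.87 + 0.20 = 2.07.
delta = 1.67/2.07 = 167/207.

167/207


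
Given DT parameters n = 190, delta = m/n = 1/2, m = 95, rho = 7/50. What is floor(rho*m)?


m = 1/2*190 = 95.
rho = 7/50.
rho*m = 7/50*95 = 13.3.
k = floor(13.3) = 13.

13


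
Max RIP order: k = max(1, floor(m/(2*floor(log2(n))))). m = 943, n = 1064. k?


floor(log2(1064)) = 10.
2*10 = 20.
m/(2*floor(log2(n))) = 943/20 ≈ 47.15.
floor = 47.
k = max(1, 47) = 47.

47


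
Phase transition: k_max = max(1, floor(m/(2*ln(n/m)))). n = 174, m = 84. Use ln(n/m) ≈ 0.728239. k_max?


n/m = 174/84 = 29/14.
ln(n/m) ≈ 0.728239.
2*ln(n/m) ≈ 1.456478.
m/(2*ln(n/m)) ≈ 84/1.456478 ≈ 57.6734.
floor = 57.
k_max = max(1, 57) = 57.

57


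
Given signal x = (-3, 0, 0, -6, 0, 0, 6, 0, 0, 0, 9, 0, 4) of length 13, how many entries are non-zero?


Non-zero positions: [0, 3, 6, 10, 12].
Sparsity = 5.

5


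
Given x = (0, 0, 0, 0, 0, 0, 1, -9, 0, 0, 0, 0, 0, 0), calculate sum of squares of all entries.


Non-zero entries: [(6, 1), (7, -9)]
Squares: [1, 81]
||x||_2^2 = sum = 82.

82


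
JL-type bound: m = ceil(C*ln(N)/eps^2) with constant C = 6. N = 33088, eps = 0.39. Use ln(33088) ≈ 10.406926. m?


ln(33088) ≈ 10.406926.
eps^2 = 0.39^2 = 0.1521.
C*ln(N)/eps^2 ≈ 6*10.406926/0.1521 ≈ 410.5296.
m = ceil(410.5296) = 411.

411


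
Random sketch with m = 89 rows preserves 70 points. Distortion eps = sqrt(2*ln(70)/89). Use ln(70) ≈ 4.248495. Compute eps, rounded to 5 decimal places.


ln(70) ≈ 4.248495.
2*ln(N)/m ≈ 2*4.248495/89 ≈ 0.0954718.
eps = sqrt(0.0954718) ≈ 0.3089851 ≈ 0.30899.

0.30899


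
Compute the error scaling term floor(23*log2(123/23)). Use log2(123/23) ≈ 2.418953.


log2(n/k) = log2(123/23) ≈ 2.418953.
k*log2(n/k) ≈ 23*2.418953 = 55.635919.
floor(55.635919) = 55.

55


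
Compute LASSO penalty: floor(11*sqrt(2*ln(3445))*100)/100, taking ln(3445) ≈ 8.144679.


ln(3445) ≈ 8.144679.
2*ln(n) ≈ 16.289358.
sqrt(2*ln(n)) ≈ sqrt(16.289358) ≈ 4.036008.
lambda ≈ 11*4.036008 = 44.396088.
floor(lambda*100)/100 = 44.39.

44.39


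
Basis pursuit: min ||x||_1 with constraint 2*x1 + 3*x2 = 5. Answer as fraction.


Axis intercepts:
  x1 = 5/2, x2 = 0: L1 = 5/2
  x1 = 0, x2 = 5/3: L1 = 5/3
x* = (0, 5/3)
||x*||_1 = 5/3.

5/3


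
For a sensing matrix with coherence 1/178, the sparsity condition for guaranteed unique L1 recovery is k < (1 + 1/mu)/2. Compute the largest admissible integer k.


1/mu = 178.
1 + 1/mu = 179.
(1 + 1/mu)/2 = 89.5 is not an integer, so k_max = floor(89.5) = 89.

89


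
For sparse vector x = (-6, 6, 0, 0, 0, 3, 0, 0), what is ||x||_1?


Non-zero entries: [(0, -6), (1, 6), (5, 3)]
Absolute values: [6, 6, 3]
||x||_1 = sum = 15.

15


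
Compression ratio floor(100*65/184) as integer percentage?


100*m/n = 100*65/184 ≈ 35.3261.
floor = 35.

35


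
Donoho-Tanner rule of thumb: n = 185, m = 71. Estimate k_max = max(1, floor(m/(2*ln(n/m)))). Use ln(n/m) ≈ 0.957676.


n/m = 185/71.
ln(n/m) ≈ 0.957676.
2*ln(n/m) ≈ 1.915352.
m/(2*ln(n/m)) ≈ 71/1.915352 ≈ 37.0689.
floor = 37.
k_max = max(1, 37) = 37.

37


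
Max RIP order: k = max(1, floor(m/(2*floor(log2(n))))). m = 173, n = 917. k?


floor(log2(917)) = 9.
2*9 = 18.
m/(2*floor(log2(n))) = 173/18 ≈ 9.6111.
floor = 9.
k = max(1, 9) = 9.

9


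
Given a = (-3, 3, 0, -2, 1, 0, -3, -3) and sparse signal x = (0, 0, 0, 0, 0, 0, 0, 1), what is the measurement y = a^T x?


Non-zero terms: ['-3*1']
Products: [-3]
y = sum = -3.

-3


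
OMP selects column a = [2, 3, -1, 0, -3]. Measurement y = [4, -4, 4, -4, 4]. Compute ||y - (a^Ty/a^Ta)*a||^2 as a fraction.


a^T a = 23.
a^T y = -20.
coeff = -20/23 = -20/23.
||r||^2 = 1440/23.

1440/23


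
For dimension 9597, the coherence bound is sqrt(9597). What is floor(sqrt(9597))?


97^2 = 9409 <= 9597 < 9604 = 98^2, so 97 <= sqrt(9597) < 98.
floor(sqrt(9597)) = 97.

97


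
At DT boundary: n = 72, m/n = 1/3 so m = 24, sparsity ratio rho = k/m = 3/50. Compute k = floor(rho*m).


m = 1/3*72 = 24.
rho = 3/50.
rho*m = 3/50*24 = 1.44.
k = floor(1.44) = 1.

1


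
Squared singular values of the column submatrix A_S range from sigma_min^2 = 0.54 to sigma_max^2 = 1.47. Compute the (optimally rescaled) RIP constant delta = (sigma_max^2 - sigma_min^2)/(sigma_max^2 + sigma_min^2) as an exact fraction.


lambda_max - lambda_min = 1.47 - 0.54 = 0.93.
lambda_max + lambda_min = 1.47 + 0.54 = 2.01.
delta = 0.93/2.01 = 93/201 = 31/67.

31/67


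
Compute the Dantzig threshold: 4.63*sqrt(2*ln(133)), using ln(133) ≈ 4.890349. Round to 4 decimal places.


ln(133) ≈ 4.890349.
2*ln(n) ≈ 9.780698.
sqrt(2*ln(n)) ≈ sqrt(9.780698) ≈ 3.127411.
threshold ≈ 4.63*3.127411 = 14.47991293 ≈ 14.4799.

14.4799


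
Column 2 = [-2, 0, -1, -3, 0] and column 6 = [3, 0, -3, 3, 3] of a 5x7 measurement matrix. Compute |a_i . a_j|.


Inner product: -2*3 + 0*0 + -1*-3 + -3*3 + 0*3
Products: [-6, 0, 3, -9, 0]
Sum = -12.
|dot| = 12.

12


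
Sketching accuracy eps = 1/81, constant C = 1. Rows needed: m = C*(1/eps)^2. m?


1/eps = 81.
(1/eps)^2 = 6561.
m = 1*6561 = 6561.

6561


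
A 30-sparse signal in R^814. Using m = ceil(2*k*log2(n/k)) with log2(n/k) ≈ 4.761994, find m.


log2(n/k) = log2(814/30) ≈ 4.761994.
2*k*log2(n/k) ≈ 2*30*4.761994 = 285.71964.
m = ceil(285.71964) = 286.

286


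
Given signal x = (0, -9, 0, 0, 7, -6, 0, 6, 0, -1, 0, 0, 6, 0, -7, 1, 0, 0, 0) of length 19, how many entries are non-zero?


Non-zero positions: [1, 4, 5, 7, 9, 12, 14, 15].
Sparsity = 8.

8


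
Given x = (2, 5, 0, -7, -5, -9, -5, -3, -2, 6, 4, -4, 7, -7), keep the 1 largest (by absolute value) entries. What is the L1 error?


Sorted |x_i| descending: [9, 7, 7, 7, 6, 5, 5, 5, 4, 4, 3, 2, 2, 0]
Keep top 1: [9]
Tail entries: [7, 7, 7, 6, 5, 5, 5, 4, 4, 3, 2, 2, 0]
L1 error = sum of tail = 57.

57


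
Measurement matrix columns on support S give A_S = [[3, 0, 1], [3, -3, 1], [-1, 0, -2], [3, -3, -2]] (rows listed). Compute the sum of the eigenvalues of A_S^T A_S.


Sum of eigenvalues of A_S^T A_S = trace(A_S^T A_S) = sum of squared column norms of A_S.
A_S^T A_S diagonal: [28, 18, 10].
trace = 28 + 18 + 10 = 56.

56


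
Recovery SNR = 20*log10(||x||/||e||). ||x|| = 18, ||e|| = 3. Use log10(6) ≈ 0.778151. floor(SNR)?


||x||/||e|| = 18/3 = 6.
log10(6) ≈ 0.778151.
20*log10(||x||/||e||) ≈ 20*0.778151 = 15.56302.
floor(15.56302) = 15.

15


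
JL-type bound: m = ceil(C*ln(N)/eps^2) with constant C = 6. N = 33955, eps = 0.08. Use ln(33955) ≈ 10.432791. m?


ln(33955) ≈ 10.432791.
eps^2 = 0.08^2 = 0.0064.
C*ln(N)/eps^2 ≈ 6*10.432791/0.0064 ≈ 9780.7416.
m = ceil(9780.7416) = 9781.

9781


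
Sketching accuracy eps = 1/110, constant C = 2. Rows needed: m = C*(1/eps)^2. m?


1/eps = 110.
(1/eps)^2 = 12100.
m = 2*12100 = 24200.

24200


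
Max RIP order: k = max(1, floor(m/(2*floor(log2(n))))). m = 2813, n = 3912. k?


floor(log2(3912)) = 11.
2*11 = 22.
m/(2*floor(log2(n))) = 2813/22 ≈ 127.8636.
floor = 127.
k = max(1, 127) = 127.

127


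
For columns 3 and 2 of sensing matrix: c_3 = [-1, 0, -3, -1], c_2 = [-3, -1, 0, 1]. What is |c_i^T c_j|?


Inner product: -1*-3 + 0*-1 + -3*0 + -1*1
Products: [3, 0, 0, -1]
Sum = 2.
|dot| = 2.

2


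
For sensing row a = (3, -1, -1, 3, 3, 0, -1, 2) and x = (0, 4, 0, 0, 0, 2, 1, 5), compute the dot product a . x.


Non-zero terms: ['-1*4', '0*2', '-1*1', '2*5']
Products: [-4, 0, -1, 10]
y = sum = 5.

5


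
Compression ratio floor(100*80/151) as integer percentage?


100*m/n = 100*80/151 ≈ 52.9801.
floor = 52.

52


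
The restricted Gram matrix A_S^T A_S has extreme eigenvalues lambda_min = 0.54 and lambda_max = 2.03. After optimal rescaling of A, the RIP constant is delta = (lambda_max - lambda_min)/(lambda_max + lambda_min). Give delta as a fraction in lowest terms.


lambda_max - lambda_min = 2.03 - 0.54 = 1.49.
lambda_max + lambda_min = 2.03 + 0.54 = 2.57.
delta = 1.49/2.57 = 149/257.

149/257


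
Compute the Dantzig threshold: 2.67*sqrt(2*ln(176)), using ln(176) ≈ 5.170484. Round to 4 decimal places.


ln(176) ≈ 5.170484.
2*ln(n) ≈ 10.340968.
sqrt(2*ln(n)) ≈ sqrt(10.340968) ≈ 3.215738.
threshold ≈ 2.67*3.215738 = 8.58602046 ≈ 8.5860.

8.5860


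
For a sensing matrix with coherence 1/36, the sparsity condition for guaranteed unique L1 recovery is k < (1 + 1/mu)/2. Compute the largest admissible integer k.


1/mu = 36.
1 + 1/mu = 37.
(1 + 1/mu)/2 = 18.5 is not an integer, so k_max = floor(18.5) = 18.

18


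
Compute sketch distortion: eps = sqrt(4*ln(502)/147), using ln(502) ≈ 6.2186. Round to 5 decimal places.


ln(502) ≈ 6.2186.
4*ln(N)/m ≈ 4*6.2186/147 ≈ 0.16921361.
eps = sqrt(0.16921361) ≈ 0.4113558 ≈ 0.41136.

0.41136


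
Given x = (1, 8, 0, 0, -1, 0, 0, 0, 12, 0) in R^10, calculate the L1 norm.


Non-zero entries: [(0, 1), (1, 8), (4, -1), (8, 12)]
Absolute values: [1, 8, 1, 12]
||x||_1 = sum = 22.

22


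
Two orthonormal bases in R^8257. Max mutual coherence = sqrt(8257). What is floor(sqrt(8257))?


90^2 = 8100 <= 8257 < 8281 = 91^2, so 90 <= sqrt(8257) < 91.
floor(sqrt(8257)) = 90.

90


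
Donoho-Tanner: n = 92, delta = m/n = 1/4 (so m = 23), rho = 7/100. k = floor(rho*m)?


m = 1/4*92 = 23.
rho = 7/100.
rho*m = 7/100*23 = 1.61.
k = floor(1.61) = 1.

1


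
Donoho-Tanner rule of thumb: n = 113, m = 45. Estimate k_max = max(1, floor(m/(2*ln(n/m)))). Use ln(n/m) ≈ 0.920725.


n/m = 113/45.
ln(n/m) ≈ 0.920725.
2*ln(n/m) ≈ 1.84145.
m/(2*ln(n/m)) ≈ 45/1.84145 ≈ 24.4373.
floor = 24.
k_max = max(1, 24) = 24.

24


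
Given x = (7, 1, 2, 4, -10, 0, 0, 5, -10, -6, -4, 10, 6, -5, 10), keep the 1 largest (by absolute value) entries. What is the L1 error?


Sorted |x_i| descending: [10, 10, 10, 10, 7, 6, 6, 5, 5, 4, 4, 2, 1, 0, 0]
Keep top 1: [10]
Tail entries: [10, 10, 10, 7, 6, 6, 5, 5, 4, 4, 2, 1, 0, 0]
L1 error = sum of tail = 70.

70


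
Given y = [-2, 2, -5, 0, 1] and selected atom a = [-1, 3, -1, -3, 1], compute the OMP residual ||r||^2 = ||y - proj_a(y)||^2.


a^T a = 21.
a^T y = 14.
coeff = 14/21 = 2/3.
||r||^2 = 74/3.

74/3


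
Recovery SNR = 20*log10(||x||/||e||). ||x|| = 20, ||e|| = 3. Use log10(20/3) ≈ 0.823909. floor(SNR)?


||x||/||e|| = 20/3.
log10(20/3) ≈ 0.823909.
20*log10(||x||/||e||) ≈ 20*0.823909 = 16.47818.
floor(16.47818) = 16.

16


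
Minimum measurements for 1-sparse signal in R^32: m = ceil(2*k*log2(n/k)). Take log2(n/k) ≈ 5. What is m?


log2(n/k) = log2(32/1) ≈ 5.
2*k*log2(n/k) ≈ 2*1*5 = 10.
m = ceil(10) = 10.

10


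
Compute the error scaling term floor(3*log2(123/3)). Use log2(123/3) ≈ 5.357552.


log2(n/k) = log2(123/3) ≈ 5.357552.
k*log2(n/k) ≈ 3*5.357552 = 16.072656.
floor(16.072656) = 16.

16


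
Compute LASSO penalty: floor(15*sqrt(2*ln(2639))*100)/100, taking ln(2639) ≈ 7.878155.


ln(2639) ≈ 7.878155.
2*ln(n) ≈ 15.75631.
sqrt(2*ln(n)) ≈ sqrt(15.75631) ≈ 3.969422.
lambda ≈ 15*3.969422 = 59.54133.
floor(lambda*100)/100 = 59.54.

59.54


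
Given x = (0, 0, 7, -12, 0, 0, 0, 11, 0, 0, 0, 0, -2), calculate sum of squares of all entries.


Non-zero entries: [(2, 7), (3, -12), (7, 11), (12, -2)]
Squares: [49, 144, 121, 4]
||x||_2^2 = sum = 318.

318


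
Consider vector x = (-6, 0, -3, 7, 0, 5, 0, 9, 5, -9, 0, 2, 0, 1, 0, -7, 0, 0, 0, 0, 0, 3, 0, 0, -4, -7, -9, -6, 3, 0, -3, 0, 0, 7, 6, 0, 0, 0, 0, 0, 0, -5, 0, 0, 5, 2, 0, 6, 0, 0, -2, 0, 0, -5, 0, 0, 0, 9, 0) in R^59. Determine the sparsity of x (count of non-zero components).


Non-zero positions: [0, 2, 3, 5, 7, 8, 9, 11, 13, 15, 21, 24, 25, 26, 27, 28, 30, 33, 34, 41, 44, 45, 47, 50, 53, 57].
Sparsity = 26.

26


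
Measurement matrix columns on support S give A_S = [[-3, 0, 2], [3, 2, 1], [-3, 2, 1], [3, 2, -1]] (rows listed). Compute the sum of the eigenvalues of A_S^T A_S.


Sum of eigenvalues of A_S^T A_S = trace(A_S^T A_S) = sum of squared column norms of A_S.
A_S^T A_S diagonal: [36, 12, 7].
trace = 36 + 12 + 7 = 55.

55


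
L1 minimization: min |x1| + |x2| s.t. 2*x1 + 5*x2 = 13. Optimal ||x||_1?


Axis intercepts:
  x1 = 13/2, x2 = 0: L1 = 13/2
  x1 = 0, x2 = 13/5: L1 = 13/5
x* = (0, 13/5)
||x*||_1 = 13/5.

13/5


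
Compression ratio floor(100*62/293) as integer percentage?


100*m/n = 100*62/293 ≈ 21.1604.
floor = 21.

21


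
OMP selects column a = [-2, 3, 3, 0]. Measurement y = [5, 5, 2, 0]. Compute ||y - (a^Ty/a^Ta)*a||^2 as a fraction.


a^T a = 22.
a^T y = 11.
coeff = 11/22 = 1/2.
||r||^2 = 97/2.

97/2


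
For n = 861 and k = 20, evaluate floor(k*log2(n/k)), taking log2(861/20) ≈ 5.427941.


log2(n/k) = log2(861/20) ≈ 5.427941.
k*log2(n/k) ≈ 20*5.427941 = 108.55882.
floor(108.55882) = 108.

108


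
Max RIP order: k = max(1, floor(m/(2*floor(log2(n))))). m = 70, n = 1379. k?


floor(log2(1379)) = 10.
2*10 = 20.
m/(2*floor(log2(n))) = 70/20 ≈ 3.5.
floor = 3.
k = max(1, 3) = 3.

3


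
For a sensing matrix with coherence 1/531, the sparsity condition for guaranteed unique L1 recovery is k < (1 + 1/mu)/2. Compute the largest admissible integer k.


1/mu = 531.
1 + 1/mu = 532.
(1 + 1/mu)/2 = 266 is an integer and the inequality is strict, so k_max = 266 - 1 = 265.

265


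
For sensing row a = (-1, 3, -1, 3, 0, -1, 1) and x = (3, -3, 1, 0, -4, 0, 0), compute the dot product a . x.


Non-zero terms: ['-1*3', '3*-3', '-1*1', '0*-4']
Products: [-3, -9, -1, 0]
y = sum = -13.

-13


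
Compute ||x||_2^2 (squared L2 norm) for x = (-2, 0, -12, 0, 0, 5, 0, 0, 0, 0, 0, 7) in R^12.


Non-zero entries: [(0, -2), (2, -12), (5, 5), (11, 7)]
Squares: [4, 144, 25, 49]
||x||_2^2 = sum = 222.

222


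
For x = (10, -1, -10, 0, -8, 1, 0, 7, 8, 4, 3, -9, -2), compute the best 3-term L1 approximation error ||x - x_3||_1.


Sorted |x_i| descending: [10, 10, 9, 8, 8, 7, 4, 3, 2, 1, 1, 0, 0]
Keep top 3: [10, 10, 9]
Tail entries: [8, 8, 7, 4, 3, 2, 1, 1, 0, 0]
L1 error = sum of tail = 34.

34


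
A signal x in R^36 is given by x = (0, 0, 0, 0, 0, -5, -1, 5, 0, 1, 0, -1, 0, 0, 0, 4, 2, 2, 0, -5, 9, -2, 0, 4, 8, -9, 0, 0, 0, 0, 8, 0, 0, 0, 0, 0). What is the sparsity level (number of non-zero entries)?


Non-zero positions: [5, 6, 7, 9, 11, 15, 16, 17, 19, 20, 21, 23, 24, 25, 30].
Sparsity = 15.

15


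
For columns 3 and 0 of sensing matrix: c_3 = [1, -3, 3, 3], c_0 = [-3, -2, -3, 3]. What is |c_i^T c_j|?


Inner product: 1*-3 + -3*-2 + 3*-3 + 3*3
Products: [-3, 6, -9, 9]
Sum = 3.
|dot| = 3.

3


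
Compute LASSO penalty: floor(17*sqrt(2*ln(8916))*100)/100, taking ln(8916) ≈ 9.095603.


ln(8916) ≈ 9.095603.
2*ln(n) ≈ 18.191206.
sqrt(2*ln(n)) ≈ sqrt(18.191206) ≈ 4.265115.
lambda ≈ 17*4.265115 = 72.506955.
floor(lambda*100)/100 = 72.50.

72.50


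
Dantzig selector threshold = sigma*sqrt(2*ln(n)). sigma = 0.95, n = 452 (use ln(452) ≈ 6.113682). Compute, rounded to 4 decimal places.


ln(452) ≈ 6.113682.
2*ln(n) ≈ 12.227364.
sqrt(2*ln(n)) ≈ sqrt(12.227364) ≈ 3.496765.
threshold ≈ 0.95*3.496765 = 3.32192675 ≈ 3.3219.

3.3219


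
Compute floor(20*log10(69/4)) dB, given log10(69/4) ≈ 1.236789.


||x||/||e|| = 69/4.
log10(69/4) ≈ 1.236789.
20*log10(||x||/||e||) ≈ 20*1.236789 = 24.73578.
floor(24.73578) = 24.

24


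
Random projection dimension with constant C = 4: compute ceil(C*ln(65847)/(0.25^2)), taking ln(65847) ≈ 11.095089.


ln(65847) ≈ 11.095089.
eps^2 = 0.25^2 = 0.0625.
C*ln(N)/eps^2 ≈ 4*11.095089/0.0625 ≈ 710.0857.
m = ceil(710.0857) = 711.

711
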